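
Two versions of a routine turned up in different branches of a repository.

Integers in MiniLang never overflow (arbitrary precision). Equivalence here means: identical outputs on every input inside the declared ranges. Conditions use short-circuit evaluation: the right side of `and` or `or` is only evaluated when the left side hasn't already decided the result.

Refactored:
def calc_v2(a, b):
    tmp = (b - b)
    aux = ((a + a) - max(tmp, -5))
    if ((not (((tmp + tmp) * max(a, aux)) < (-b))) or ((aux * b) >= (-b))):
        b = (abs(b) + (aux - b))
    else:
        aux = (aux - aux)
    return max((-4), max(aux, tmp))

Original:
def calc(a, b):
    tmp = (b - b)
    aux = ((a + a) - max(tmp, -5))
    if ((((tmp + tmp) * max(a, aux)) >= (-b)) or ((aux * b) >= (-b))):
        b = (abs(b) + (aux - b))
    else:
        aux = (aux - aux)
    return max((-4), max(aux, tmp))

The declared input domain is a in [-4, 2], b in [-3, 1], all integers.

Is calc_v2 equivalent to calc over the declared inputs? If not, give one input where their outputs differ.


Differences: boolean connective usage differs; and comparison usage differs — yet all 35 inputs agree.
verdict: equivalent


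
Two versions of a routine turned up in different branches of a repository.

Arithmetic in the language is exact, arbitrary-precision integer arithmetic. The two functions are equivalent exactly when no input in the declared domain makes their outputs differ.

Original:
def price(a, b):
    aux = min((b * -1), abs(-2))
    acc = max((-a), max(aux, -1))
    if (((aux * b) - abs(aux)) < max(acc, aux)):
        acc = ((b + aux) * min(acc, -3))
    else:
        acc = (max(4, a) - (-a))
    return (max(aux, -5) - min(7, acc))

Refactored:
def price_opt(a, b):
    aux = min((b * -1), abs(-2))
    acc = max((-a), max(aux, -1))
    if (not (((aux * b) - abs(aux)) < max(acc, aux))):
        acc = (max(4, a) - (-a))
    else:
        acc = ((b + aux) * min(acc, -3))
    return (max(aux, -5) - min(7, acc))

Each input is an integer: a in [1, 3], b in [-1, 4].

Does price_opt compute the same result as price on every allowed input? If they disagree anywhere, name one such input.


This is a faithful refactor — boolean connective usage differs, but the computed results match everywhere.
As a probe, take a=1, b=4: price runs aux := -4 | acc := -1 | (((aux * b) - abs(aux)) < max(acc, aux)): true | acc := 0 | result -4; price_opt runs aux := -4 | acc := -1 | (not (((aux * b) - abs(aux)) < max(acc, aux))): false | acc := 0 | result -4; both end at -4.
Sweeping the whole domain (18 inputs) finds no disagreement.
verdict: equivalent


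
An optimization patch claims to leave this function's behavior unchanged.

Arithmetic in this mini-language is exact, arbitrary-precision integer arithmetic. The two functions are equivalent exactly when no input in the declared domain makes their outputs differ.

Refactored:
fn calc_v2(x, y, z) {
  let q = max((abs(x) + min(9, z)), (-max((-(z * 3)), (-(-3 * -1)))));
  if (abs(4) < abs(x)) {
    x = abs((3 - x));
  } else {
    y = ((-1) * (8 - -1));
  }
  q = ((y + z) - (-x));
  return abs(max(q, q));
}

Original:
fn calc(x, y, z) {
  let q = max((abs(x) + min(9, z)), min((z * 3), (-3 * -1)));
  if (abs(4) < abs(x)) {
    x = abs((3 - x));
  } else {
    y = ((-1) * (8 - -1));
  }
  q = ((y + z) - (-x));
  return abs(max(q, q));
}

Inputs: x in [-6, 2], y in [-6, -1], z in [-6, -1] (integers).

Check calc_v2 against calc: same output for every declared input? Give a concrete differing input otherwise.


The two versions differ — the changes include min/max/abs usage differs.
One worked example (x=-3, y=-5, z=-6) — calc: q = -3; (abs(4) < abs(x)) -> false; y = -9; q = -18; return 18; calc_v2: q = -3; (abs(4) < abs(x)) -> false; y = -9; q = -18; return 18; agreement on 18.
Every one of the 324 inputs gives matching results.
verdict: equivalent


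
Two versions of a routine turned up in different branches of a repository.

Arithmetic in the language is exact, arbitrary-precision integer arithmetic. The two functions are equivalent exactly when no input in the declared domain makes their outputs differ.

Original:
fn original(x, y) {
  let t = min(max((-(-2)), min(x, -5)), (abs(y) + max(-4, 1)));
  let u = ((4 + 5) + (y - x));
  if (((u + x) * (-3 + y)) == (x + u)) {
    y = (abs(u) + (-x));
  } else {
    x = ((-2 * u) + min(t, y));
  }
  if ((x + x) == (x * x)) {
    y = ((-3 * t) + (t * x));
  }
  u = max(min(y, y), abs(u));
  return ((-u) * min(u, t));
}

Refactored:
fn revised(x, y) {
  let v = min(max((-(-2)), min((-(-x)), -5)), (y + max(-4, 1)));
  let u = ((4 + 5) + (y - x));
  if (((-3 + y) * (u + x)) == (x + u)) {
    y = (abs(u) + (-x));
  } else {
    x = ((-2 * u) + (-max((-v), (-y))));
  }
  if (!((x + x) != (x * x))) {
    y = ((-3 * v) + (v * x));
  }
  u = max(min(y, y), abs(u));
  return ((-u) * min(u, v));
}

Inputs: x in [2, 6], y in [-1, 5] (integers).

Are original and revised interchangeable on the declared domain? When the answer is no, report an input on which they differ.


At x=2, y=-1: original gives -12, revised gives 0.
verdict: not equivalent; witness: x=2, y=-1


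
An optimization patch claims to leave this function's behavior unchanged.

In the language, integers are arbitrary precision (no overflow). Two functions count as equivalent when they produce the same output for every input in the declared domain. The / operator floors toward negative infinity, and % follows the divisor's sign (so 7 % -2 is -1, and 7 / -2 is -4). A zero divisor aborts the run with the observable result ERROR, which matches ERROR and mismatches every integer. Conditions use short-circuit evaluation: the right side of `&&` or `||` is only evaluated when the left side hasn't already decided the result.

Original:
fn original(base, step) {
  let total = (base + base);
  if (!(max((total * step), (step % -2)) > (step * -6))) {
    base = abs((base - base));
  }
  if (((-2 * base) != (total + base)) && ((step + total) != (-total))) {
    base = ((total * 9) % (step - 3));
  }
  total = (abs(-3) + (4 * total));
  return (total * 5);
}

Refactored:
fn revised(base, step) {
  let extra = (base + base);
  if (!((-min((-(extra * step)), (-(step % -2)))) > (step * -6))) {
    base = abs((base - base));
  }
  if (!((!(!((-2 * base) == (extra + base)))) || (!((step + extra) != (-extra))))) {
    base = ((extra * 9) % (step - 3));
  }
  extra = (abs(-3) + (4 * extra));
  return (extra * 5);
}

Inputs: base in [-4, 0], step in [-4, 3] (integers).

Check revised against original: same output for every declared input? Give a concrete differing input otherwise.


Equivalent — the differences include boolean connective usage differs, and comparison usage differs, and min/max/abs usage differs, and local variable names differ, yet no declared input distinguishes the two.
Tracing base=-1, step=-1: original: total becomes -2; next (!(max((total * step), (step % -2)) > (step * -6))) evaluates to true; next base becomes 0; next (((-2 * base) != (total + base)) && ((step + total) != (-total))) evaluates to true; next base becomes -2; next total becomes -5; next final value -25 | revised: extra becomes -2; next (!((-min((-(extra * step)), (-(step % -2)))) > (step * -6))) evaluates to true; next base becomes 0; next (!((!(!((-2 * base) == (extra + base)))) || (!((step + extra) != (-extra))))) evaluates to true; next base becomes -2; next extra becomes -5; next final value -25 — matching result -25.
An exhaustive pass over the 40 declared inputs shows identical outputs.
verdict: equivalent


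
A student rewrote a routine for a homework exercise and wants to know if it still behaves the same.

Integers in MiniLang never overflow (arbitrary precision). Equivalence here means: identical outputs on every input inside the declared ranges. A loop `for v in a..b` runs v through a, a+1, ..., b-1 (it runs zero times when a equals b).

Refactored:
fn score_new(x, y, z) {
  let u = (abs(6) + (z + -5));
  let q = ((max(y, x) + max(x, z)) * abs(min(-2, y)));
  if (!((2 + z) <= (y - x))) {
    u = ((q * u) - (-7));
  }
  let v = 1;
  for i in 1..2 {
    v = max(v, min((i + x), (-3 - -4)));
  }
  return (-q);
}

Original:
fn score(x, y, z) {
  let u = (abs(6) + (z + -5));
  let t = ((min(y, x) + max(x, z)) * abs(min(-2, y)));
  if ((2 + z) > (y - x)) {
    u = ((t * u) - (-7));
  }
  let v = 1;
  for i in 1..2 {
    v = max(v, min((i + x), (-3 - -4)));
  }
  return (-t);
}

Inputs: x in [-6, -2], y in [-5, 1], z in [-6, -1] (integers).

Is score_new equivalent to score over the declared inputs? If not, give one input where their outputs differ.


The rewrite breaks on x=-6, y=-5, z=-6, where the results are 60 and 55.
score: u=-5, then t=-60, then ((2 + z) > (y - x)) is false, then v=1, then (i=1), then v=1, then returns 60
score_new: u=-5, then q=-55, then (!((2 + z) <= (y - x))) is false, then v=1, then (i=1), then v=1, then returns 55
verdict: not equivalent; witness: x=-6, y=-5, z=-6


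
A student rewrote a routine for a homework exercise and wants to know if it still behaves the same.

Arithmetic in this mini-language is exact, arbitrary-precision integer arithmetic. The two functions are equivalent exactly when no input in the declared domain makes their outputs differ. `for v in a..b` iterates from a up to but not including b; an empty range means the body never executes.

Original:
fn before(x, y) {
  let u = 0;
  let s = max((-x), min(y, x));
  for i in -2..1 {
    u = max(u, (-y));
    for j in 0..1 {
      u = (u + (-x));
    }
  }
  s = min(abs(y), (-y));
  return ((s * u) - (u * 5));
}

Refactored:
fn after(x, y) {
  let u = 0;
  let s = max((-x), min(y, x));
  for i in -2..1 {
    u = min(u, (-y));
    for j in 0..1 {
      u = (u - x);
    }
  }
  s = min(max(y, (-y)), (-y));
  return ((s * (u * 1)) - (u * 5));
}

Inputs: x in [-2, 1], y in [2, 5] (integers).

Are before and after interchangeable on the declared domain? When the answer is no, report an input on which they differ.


Consider the input x=-2, y=2.
before: u := 0 | s := 2 | iter i=-2: | u := 0 | iter j=0: | u := 2 | iter i=-1: | u := 2 | iter j=0: | u := 4 | iter i=0: | u := 4 | iter j=0: | u := 6 | s := -2 | result -42
after: u := 0 | s := 2 | iter i=-2: | u := -2 | iter j=0: | u := 0 | iter i=-1: | u := -2 | iter j=0: | u := 0 | iter i=0: | u := -2 | iter j=0: | u := 0 | s := -2 | result 0
-42 and 0 differ, so these are not the same function on this domain.
verdict: not equivalent; witness: x=-2, y=2


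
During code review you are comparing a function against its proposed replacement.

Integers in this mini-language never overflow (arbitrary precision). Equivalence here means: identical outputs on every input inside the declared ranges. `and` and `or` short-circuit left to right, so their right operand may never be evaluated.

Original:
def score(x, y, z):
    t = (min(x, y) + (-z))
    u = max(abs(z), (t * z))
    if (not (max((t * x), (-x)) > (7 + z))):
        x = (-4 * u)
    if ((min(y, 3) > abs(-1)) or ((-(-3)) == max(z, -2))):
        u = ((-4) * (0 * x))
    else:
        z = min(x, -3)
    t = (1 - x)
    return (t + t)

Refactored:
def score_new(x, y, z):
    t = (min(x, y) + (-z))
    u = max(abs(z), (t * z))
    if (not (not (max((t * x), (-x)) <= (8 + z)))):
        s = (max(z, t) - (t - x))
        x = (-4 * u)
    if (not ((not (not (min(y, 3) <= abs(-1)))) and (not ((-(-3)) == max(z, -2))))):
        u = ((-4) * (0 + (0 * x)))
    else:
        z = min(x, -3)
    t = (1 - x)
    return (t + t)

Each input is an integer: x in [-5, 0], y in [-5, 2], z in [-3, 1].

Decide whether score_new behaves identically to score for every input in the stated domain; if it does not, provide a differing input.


Input x=-3, y=-4, z=-2: 8 from score versus 34 from score_new.
verdict: not equivalent; witness: x=-3, y=-4, z=-2


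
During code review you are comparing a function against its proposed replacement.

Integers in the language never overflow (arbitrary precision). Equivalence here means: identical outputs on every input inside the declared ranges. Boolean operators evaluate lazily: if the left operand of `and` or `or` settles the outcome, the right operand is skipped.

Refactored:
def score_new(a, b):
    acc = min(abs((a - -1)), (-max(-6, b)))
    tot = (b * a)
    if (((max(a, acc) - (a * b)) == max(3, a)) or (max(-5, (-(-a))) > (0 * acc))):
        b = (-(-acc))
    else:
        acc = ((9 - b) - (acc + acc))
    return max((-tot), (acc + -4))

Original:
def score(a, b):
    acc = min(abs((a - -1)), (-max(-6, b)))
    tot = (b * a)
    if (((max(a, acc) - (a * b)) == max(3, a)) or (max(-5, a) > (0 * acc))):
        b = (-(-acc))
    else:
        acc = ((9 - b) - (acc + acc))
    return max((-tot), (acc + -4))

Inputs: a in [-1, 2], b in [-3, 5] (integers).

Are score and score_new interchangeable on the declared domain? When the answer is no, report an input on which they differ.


The two versions differ — the changes include same computation, different form.
Tracing a=0, b=5: score: acc := -5 | tot := 0 | (((max(a, acc) - (a * b)) == max(3, a)) or (max(-5, a) > (0 * acc))): false | acc := 14 | result 10 | score_new: acc := -5 | tot := 0 | (((max(a, acc) - (a * b)) == max(3, a)) or (max(-5, (-(-a))) > (0 * acc))): false | acc := 14 | result 10 — matching result 10.
Sweeping the whole domain (36 inputs) finds no disagreement.
verdict: equivalent


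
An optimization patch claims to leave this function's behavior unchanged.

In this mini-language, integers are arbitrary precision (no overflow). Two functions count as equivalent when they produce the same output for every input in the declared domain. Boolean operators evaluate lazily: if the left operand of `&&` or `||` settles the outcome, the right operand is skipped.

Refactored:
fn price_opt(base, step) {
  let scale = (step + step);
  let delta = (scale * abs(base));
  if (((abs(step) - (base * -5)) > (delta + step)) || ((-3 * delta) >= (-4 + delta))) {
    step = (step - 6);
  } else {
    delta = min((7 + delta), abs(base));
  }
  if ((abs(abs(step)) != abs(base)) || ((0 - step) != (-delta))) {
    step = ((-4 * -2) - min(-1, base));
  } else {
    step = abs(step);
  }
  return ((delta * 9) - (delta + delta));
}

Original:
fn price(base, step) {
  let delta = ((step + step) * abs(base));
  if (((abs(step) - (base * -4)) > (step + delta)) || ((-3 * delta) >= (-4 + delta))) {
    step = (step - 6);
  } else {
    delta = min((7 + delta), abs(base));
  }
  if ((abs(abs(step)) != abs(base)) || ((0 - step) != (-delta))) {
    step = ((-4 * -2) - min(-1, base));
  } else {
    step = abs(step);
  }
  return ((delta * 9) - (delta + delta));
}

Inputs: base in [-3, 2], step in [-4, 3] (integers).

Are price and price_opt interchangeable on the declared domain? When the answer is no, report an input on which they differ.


There is a counterexample at base=1, step=2: 7 on one side, 28 on the other.
price: delta=4, then (((abs(step) - (base * -4)) > (step + delta)) || ((-3 * delta) >= (-4 + delta))) is false, then delta=1, then ((abs(abs(step)) != abs(base)) || ((0 - step) != (-delta))) is true, then step=9, then returns 7
price_opt: scale=4, then delta=4, then (((abs(step) - (base * -5)) > (delta + step)) || ((-3 * delta) >= (-4 + delta))) is true, then step=-4, then ((abs(abs(step)) != abs(base)) || ((0 - step) != (-delta))) is true, then step=9, then returns 28
verdict: not equivalent; witness: base=1, step=2


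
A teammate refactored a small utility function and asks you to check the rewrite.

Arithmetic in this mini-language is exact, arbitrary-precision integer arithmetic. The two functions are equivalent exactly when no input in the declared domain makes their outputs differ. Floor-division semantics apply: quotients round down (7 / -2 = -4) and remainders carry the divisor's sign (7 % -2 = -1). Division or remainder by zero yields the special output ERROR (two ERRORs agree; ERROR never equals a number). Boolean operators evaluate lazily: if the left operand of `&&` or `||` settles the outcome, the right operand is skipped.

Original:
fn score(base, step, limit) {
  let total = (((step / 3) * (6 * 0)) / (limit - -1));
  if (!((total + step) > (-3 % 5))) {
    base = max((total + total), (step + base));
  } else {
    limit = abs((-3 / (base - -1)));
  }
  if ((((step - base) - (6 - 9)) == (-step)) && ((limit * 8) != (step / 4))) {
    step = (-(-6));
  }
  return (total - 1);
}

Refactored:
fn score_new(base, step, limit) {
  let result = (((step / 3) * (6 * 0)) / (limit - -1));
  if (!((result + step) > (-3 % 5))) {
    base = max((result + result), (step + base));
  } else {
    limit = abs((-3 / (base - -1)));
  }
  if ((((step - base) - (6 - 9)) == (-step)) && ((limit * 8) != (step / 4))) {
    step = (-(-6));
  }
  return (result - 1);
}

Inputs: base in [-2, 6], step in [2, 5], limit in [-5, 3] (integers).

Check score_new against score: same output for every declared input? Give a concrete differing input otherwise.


Behavior is preserved: although local variable names differ, the outputs never diverge.
One worked example (base=-1, step=4, limit=3) — score: total=0, then (!((total + step) > (-3 % 5))) is false, then a zero divisor aborts: ERROR; score_new: result=0, then (!((result + step) > (-3 % 5))) is false, then a zero divisor aborts: ERROR; agreement on ERROR.
Sweeping the whole domain (324 inputs) finds no disagreement.
verdict: equivalent


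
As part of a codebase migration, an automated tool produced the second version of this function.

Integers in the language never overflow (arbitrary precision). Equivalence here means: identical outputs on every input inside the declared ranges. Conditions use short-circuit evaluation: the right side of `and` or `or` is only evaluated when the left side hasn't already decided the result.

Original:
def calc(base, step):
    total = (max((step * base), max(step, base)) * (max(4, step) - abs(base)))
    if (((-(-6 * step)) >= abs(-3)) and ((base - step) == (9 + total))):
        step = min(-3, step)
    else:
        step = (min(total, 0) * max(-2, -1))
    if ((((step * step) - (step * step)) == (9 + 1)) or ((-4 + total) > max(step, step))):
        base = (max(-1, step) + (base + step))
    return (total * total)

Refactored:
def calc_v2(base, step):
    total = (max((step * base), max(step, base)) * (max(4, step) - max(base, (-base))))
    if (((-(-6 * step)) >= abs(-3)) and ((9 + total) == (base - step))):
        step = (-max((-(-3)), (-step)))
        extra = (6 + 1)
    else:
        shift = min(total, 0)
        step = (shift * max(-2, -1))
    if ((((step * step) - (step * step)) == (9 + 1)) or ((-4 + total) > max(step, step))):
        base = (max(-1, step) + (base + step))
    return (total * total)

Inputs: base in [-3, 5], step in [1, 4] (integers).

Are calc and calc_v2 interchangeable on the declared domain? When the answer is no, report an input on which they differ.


Comparing the listings, the differences include: min/max/abs usage differs, and statement counts differ, and arithmetic usage differs, and local variable names differ, and constant usage differs.
Spot check at base=3, step=3 — calc: total = 9; (((-(-6 * step)) >= abs(-3)) and ((base - step) == (9 + total))) -> false; step = 0; ((((step * step) - (step * step)) == (9 + 1)) or ((-4 + total) > max(step, step))) -> true; base = 3; return 81. calc_v2: total = 9; (((-(-6 * step)) >= abs(-3)) and ((9 + total) == (base - step))) -> false; shift = 0; step = 0; ((((step * step) - (step * step)) == (9 + 1)) or ((-4 + total) > max(step, step))) -> true; base = 3; return 81. Both give 81.
Checked all 36 inputs in the declared domain: the outputs agree on every one.
verdict: equivalent


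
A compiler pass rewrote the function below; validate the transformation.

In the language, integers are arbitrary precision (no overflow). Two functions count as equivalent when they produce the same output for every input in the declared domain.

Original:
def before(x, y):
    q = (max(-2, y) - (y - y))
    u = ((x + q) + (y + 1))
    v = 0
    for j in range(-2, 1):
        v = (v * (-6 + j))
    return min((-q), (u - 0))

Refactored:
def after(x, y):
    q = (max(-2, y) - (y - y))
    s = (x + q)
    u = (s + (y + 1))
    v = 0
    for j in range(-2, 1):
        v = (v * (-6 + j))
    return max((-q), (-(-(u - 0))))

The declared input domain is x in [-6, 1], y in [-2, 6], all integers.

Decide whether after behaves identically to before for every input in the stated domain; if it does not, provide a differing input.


Consider the input x=-6, y=-2.
before: q becomes -2; next u becomes -9; next v becomes 0; next at j=-2:; next v becomes 0; next at j=-1:; next v becomes 0; next at j=0:; next v becomes 0; next final value -9
after: q becomes -2; next s becomes -8; next u becomes -9; next v becomes 0; next at j=-2:; next v becomes 0; next at j=-1:; next v becomes 0; next at j=0:; next v becomes 0; next final value 2
-9 != 2, so the rewrite changes behavior.
verdict: not equivalent; witness: x=-6, y=-2


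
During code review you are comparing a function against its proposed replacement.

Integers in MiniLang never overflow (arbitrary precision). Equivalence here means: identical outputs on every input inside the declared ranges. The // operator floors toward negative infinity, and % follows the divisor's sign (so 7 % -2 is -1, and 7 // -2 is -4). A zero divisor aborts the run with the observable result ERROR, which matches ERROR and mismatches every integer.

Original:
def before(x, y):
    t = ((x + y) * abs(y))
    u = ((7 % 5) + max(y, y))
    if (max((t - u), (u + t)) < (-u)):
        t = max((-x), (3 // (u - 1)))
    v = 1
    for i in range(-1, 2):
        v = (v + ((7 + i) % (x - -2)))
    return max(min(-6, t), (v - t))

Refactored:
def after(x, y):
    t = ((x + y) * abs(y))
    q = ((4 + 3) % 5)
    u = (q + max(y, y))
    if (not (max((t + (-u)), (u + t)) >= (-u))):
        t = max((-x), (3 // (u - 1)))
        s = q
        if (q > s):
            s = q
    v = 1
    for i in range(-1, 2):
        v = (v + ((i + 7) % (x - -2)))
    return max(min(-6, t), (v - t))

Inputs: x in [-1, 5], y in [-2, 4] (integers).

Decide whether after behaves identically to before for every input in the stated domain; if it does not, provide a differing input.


Side by side, the visible changes include: statement counts differ, and arithmetic usage differs, and comparison usage differs, and branching structure differs, and constant usage differs, and local variable names differ, and boolean connective usage differs.
As a probe, take x=1, y=3: before runs t becomes 12; next u becomes 5; next (max((t - u), (u + t)) < (-u)) evaluates to false; next v becomes 1; next at i=-1:; next v becomes 1; next at i=0:; next v becomes 2; next at i=1:; next v becomes 4; next final value -6; after runs t becomes 12; next q becomes 2; next u becomes 5; next (not (max((t + (-u)), (u + t)) >= (-u))) evaluates to false; next v becomes 1; next at i=-1:; next v becomes 1; next at i=0:; next v becomes 2; next at i=1:; next v becomes 4; next final value -6; both end at -6.
An exhaustive pass over the 49 declared inputs shows identical outputs.
verdict: equivalent


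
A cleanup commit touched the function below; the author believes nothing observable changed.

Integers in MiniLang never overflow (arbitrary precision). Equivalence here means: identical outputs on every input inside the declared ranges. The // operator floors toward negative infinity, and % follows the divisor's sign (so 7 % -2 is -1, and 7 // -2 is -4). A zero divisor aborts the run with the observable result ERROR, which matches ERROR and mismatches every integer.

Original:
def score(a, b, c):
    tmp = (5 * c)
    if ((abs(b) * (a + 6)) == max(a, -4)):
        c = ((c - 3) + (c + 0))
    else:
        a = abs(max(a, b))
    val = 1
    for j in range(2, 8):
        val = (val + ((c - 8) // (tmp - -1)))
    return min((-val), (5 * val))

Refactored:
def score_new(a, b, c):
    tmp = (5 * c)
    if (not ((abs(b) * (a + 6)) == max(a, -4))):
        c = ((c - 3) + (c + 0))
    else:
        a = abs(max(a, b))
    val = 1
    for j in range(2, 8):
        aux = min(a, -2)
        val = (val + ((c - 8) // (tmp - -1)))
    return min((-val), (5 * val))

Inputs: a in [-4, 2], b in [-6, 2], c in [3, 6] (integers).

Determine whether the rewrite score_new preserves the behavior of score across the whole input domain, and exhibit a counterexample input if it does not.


Consider the input a=-4, b=-6, c=6.
score: tmp := 30 | ((abs(b) * (a + 6)) == max(a, -4)): false | a := 4 | val := 1 | iter j=2: | val := 0 | iter j=3: | val := -1 | iter j=4: | val := -2 | iter j=5: | val := -3 | iter j=6: | val := -4 | iter j=7: | val := -5 | result -25
score_new: tmp := 30 | (not ((abs(b) * (a + 6)) == max(a, -4))): true | c := 9 | val := 1 | iter j=2: | aux := -4 | val := 1 | iter j=3: | aux := -4 | val := 1 | iter j=4: | aux := -4 | val := 1 | iter j=5: | aux := -4 | val := 1 | iter j=6: | aux := -4 | val := 1 | iter j=7: | aux := -4 | val := 1 | result -1
-25 != -1, so the rewrite changes behavior.
verdict: not equivalent; witness: a=-4, b=-6, c=6


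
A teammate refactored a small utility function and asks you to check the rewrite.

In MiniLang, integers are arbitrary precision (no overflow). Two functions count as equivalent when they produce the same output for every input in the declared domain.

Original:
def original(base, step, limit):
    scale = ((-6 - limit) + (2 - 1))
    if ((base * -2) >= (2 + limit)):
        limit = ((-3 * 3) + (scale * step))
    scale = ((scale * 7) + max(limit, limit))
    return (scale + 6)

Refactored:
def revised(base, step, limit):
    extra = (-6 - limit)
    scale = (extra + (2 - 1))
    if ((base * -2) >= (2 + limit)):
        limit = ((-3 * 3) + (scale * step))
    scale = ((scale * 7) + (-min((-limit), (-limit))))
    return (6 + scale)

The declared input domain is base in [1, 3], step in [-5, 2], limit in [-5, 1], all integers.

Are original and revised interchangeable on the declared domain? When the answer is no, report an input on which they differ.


Reading the diff, among the changes: statement counts differ; and min/max/abs usage differs; and local variable names differ.
One worked example (base=2, step=-5, limit=-1) — original: scale=-4, then ((base * -2) >= (2 + limit)) is false, then scale=-29, then returns -23; revised: extra=-5, then scale=-4, then ((base * -2) >= (2 + limit)) is false, then scale=-29, then returns -23; agreement on -23.
Across all 168 domain points the two functions coincide.
verdict: equivalent


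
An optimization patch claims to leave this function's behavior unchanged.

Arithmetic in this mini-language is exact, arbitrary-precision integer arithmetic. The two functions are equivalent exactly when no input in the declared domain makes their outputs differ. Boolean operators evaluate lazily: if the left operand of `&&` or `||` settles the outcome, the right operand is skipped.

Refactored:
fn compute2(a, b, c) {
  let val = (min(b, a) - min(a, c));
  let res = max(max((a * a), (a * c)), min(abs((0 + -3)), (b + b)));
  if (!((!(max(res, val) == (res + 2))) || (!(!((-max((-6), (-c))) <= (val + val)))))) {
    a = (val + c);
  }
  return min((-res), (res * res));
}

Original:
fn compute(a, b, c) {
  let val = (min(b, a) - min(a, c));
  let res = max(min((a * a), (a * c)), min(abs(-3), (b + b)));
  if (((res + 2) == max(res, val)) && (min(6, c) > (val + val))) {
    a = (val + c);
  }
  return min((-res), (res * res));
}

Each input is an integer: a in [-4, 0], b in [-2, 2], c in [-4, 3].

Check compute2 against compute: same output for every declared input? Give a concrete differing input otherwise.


Input a=-4, b=-2, c=-3: -12 from compute versus -16 from compute2.
verdict: not equivalent; witness: a=-4, b=-2, c=-3


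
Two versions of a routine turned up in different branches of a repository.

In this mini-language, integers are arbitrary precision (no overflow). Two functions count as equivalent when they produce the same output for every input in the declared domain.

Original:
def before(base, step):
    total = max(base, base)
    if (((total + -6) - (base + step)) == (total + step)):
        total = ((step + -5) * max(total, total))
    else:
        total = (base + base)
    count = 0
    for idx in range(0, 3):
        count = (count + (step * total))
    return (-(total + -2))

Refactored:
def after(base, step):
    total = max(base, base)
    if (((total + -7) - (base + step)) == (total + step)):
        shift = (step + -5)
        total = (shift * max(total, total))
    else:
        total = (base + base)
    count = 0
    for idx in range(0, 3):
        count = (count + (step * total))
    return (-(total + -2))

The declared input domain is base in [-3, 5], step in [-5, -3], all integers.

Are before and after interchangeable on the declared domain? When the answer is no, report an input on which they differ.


Take base=-1, step=-3.
before: total = -1; (((total + -6) - (base + step)) == (total + step)) -> false; total = -2; count = 0; [idx=0]; count = 6; [idx=1]; count = 12; [idx=2]; count = 18; return 4
after: total = -1; (((total + -7) - (base + step)) == (total + step)) -> true; shift = -8; total = 8; count = 0; [idx=0]; count = -24; [idx=1]; count = -48; [idx=2]; count = -72; return -6
4 and -6 differ, so these are not the same function on this domain.
verdict: not equivalent; witness: base=-1, step=-3


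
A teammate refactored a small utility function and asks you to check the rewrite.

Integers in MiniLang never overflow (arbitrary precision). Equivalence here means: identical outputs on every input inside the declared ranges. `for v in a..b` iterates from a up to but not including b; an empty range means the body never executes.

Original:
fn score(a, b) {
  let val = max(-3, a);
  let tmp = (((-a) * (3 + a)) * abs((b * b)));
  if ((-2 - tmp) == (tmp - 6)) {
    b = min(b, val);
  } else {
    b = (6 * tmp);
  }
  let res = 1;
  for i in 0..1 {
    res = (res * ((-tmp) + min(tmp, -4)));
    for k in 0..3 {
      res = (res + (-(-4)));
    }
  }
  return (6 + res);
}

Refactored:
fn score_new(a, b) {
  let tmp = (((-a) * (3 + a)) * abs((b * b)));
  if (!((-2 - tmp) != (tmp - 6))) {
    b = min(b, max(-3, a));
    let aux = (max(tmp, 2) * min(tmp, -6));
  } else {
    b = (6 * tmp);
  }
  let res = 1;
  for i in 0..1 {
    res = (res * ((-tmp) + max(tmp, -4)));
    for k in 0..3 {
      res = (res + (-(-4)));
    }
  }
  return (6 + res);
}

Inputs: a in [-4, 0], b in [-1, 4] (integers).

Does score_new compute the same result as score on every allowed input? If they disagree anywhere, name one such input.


Run the pair on a=-4, b=0.
score: val becomes -3; next tmp becomes 0; next ((-2 - tmp) == (tmp - 6)) evaluates to false; next b becomes 0; next res becomes 1; next at i=0:; next res becomes -4; next at k=0:; next res becomes 0; next at k=1:; next res becomes 4; next at k=2:; next res becomes 8; next final value 14
score_new: tmp becomes 0; next (!((-2 - tmp) != (tmp - 6))) evaluates to false; next b becomes 0; next res becomes 1; next at i=0:; next res becomes 0; next at k=0:; next res becomes 4; next at k=1:; next res becomes 8; next at k=2:; next res becomes 12; next final value 18
14 against 18: the behavior changed.
verdict: not equivalent; witness: a=-4, b=0


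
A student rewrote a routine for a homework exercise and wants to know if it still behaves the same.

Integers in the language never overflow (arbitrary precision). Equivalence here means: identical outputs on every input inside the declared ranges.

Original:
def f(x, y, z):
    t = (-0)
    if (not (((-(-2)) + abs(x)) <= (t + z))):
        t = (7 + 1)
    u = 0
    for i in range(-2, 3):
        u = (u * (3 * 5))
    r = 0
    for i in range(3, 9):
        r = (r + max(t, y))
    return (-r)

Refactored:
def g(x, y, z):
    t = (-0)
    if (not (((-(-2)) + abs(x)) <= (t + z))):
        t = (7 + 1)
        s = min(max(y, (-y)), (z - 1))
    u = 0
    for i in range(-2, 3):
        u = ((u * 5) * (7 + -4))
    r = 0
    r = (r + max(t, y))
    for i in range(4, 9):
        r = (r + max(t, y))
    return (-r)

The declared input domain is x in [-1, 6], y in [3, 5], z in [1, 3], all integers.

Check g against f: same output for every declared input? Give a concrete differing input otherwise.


The two versions differ — the changes include statement counts differ, arithmetic usage differs, min/max/abs usage differs, loop structure differs, local variable names differ, constant usage differs.
One worked example (x=0, y=5, z=2) — f: t=0, then (not (((-(-2)) + abs(x)) <= (t + z))) is false, then u=0, then (i=-2), then u=0, then (i=-1), then u=0, then (i=0), then u=0, then (i=1), then u=0, then (i=2), then u=0, then r=0, then (i=3), then r=5, then (i=4), then r=10, then (i=5), then r=15, then (i=6), then r=20, then (i=7), then r=25, then (i=8), then r=30, then returns -30; g: t=0, then (not (((-(-2)) + abs(x)) <= (t + z))) is false, then u=0, then (i=-2), then u=0, then (i=-1), then u=0, then (i=0), then u=0, then (i=1), then u=0, then (i=2), then u=0, then r=0, then r=5, then (i=4), then r=10, then (i=5), then r=15, then (i=6), then r=20, then (i=7), then r=25, then (i=8), then r=30, then returns -30; agreement on -30.
Sweeping the whole domain (72 inputs) finds no disagreement.
verdict: equivalent


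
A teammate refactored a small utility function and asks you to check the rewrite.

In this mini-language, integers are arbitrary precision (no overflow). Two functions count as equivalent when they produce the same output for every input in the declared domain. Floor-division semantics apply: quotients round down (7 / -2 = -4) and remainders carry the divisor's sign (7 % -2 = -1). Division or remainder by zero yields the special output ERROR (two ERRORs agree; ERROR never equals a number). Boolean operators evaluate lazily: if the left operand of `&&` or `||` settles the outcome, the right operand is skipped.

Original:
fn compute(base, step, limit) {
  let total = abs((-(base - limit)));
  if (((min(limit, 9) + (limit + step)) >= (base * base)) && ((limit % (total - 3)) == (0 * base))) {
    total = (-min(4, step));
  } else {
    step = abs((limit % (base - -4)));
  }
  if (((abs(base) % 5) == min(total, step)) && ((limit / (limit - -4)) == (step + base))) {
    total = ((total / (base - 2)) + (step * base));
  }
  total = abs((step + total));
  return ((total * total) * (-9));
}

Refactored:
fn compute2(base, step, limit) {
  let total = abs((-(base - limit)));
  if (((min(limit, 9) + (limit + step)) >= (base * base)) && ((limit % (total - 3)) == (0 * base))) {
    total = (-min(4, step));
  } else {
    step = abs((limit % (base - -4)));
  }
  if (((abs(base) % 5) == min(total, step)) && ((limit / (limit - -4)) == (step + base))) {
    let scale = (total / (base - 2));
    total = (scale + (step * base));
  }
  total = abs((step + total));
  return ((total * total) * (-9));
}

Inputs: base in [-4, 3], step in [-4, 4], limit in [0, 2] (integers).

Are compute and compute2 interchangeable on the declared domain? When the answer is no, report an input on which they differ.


Equivalent — the differences include statement counts differ, and local variable names differ, yet no declared input distinguishes the two.
Tracing base=3, step=-3, limit=2: compute: total := 1 | (((min(limit, 9) + (limit + step)) >= (base * base)) && ((limit % (total - 3)) == (0 * base))): false | step := 2 | (((abs(base) % 5) == min(total, step)) && ((limit / (limit - -4)) == (step + base))): false | total := 3 | result -81 | compute2: total := 1 | (((min(limit, 9) + (limit + step)) >= (base * base)) && ((limit % (total - 3)) == (0 * base))): false | step := 2 | (((abs(base) % 5) == min(total, step)) && ((limit / (limit - -4)) == (step + base))): false | total := 3 | result -81 — matching result -81.
Checked all 216 inputs in the declared domain: the outputs agree on every one.
verdict: equivalent


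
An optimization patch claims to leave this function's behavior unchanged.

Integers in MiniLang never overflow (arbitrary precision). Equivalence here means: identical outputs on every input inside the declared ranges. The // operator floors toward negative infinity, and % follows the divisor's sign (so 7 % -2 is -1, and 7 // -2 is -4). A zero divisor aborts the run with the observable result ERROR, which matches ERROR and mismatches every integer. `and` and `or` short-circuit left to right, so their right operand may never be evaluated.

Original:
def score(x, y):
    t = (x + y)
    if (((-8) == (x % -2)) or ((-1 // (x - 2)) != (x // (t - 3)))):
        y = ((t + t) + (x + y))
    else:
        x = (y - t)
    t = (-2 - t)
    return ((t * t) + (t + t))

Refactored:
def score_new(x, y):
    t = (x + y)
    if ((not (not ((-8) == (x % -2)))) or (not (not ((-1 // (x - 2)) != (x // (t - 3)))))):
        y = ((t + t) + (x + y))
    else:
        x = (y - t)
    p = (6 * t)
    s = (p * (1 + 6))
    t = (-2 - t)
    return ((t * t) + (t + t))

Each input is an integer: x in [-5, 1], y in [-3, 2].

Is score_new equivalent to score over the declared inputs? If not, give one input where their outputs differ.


This is a faithful refactor — arithmetic usage differs, plus constant usage differs, plus statement counts differ, plus local variable names differ, plus boolean connective usage differs, but the computed results match everywhere.
One worked example (x=1, y=-2) — score: t=-1, then (((-8) == (x % -2)) or ((-1 // (x - 2)) != (x // (t - 3)))) is true, then y=-3, then t=-1, then returns -1; score_new: t=-1, then ((not (not ((-8) == (x % -2)))) or (not (not ((-1 // (x - 2)) != (x // (t - 3)))))) is true, then y=-3, then p=-6, then s=-42, then t=-1, then returns -1; agreement on -1.
Every one of the 42 inputs gives matching results.
verdict: equivalent


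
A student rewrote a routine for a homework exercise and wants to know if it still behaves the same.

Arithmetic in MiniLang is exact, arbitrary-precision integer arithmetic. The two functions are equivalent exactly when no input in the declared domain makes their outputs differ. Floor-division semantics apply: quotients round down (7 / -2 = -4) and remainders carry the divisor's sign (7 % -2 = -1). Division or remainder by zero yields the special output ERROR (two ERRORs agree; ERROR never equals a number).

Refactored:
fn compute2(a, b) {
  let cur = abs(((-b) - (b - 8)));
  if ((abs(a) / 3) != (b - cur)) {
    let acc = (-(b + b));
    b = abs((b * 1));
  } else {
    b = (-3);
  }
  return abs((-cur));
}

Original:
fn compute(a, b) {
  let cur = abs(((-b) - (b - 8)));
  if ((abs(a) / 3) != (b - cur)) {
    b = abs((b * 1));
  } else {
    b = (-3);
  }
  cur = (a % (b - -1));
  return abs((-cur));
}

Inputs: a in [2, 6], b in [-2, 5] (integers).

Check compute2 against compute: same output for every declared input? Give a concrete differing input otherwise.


Run the pair on a=2, b=-2.
compute: cur := 12 | ((abs(a) / 3) != (b - cur)): true | b := 2 | cur := 2 | result 2
compute2: cur := 12 | ((abs(a) / 3) != (b - cur)): true | acc := 4 | b := 2 | result 12
2 against 12: the behavior changed.
verdict: not equivalent; witness: a=2, b=-2


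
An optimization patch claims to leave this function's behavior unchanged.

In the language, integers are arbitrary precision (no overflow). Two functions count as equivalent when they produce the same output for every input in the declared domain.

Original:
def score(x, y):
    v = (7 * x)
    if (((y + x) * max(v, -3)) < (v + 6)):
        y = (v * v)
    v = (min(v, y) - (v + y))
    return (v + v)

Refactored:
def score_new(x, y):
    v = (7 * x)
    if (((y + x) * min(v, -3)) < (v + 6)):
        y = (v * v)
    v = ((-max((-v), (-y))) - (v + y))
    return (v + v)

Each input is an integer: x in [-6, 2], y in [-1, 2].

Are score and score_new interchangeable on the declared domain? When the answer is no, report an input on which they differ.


These are not equivalent — on x=1, y=1 the outputs split (-14 vs -98).
score: v=7, then (((y + x) * max(v, -3)) < (v + 6)) is false, then v=-7, then returns -14
score_new: v=7, then (((y + x) * min(v, -3)) < (v + 6)) is true, then y=49, then v=-49, then returns -98
verdict: not equivalent; witness: x=1, y=1


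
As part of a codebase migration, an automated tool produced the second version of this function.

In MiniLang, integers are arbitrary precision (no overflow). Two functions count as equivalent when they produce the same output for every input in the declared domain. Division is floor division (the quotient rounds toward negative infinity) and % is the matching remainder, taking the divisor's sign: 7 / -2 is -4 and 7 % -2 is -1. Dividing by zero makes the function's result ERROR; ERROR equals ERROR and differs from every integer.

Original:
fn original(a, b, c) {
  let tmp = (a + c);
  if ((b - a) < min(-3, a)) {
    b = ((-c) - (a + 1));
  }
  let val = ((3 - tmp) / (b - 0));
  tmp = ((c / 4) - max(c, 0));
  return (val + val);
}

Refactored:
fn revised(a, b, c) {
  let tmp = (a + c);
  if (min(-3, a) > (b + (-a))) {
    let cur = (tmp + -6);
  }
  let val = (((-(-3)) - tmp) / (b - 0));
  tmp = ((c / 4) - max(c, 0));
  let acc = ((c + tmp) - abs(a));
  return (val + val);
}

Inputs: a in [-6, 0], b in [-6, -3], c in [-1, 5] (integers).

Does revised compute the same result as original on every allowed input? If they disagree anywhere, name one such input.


Evaluate both at a=-2, b=-6, c=-1.
original: tmp = -3; ((b - a) < min(-3, a)) -> true; b = 2; val = 3; tmp = -1; return 6
revised: tmp = -3; (min(-3, a) > (b + (-a))) -> true; cur = -9; val = -1; tmp = -1; acc = -4; return -2
6 and -2 differ, so these are not the same function on this domain.
verdict: not equivalent; witness: a=-2, b=-6, c=-1
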